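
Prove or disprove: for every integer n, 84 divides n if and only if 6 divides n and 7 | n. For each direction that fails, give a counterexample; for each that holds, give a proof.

Only the forward direction holds.

[⇐] This fails: take n = 42. Both 6 ∣ 42 and 7 ∣ 42, yet 42 is not a multiple of 84 (since 42 = 0·84 + 42), so 84 ∤ 42.

[⇒] If 84 ∣ n, write n = 84q. Since 84 = 14·6, n = 6·(14q), so 6 ∣ n; and since 84 = 12·7, n = 7·(12q), so 7 ∣ n.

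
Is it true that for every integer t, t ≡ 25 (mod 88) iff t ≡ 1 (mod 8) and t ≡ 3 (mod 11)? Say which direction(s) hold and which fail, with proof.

Both directions hold.

(⟸) If t ≡ 1 (mod 8) and t ≡ 3 (mod 11), then by the Chinese remainder theorem t ≡ 25 (mod 88). This is exactly t ≡ 25 (mod 88).

(⟹) Suppose t ≡ 25 (mod 88); write t = 88j + 25. Since 8 ∣ 88, reducing mod 8 gives t ≡ 25 ≡ 1 (mod 8); since 11 ∣ 88, reducing mod 11 gives t ≡ 25 ≡ 3 (mod 11).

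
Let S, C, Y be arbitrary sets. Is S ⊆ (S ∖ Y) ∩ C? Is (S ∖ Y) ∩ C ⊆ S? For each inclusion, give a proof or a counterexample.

Only the reverse inclusion holds.

Forward inclusion. This inclusion fails. Take S = {1}, C = ∅, Y = ∅; then 1 ∈ S but 1 ∉ (S ∖ Y) ∩ C.

Reverse inclusion. Let x ∈ (S ∖ Y) ∩ C. Then x ∈ S ∩ C and x ∉ Y, from which x ∈ S.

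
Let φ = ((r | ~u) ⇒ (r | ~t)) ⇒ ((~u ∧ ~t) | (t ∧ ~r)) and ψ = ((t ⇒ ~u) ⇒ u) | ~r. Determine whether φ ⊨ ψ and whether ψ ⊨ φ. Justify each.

Neither direction holds.

Forward direction. This fails. Under r = T, t = F, u = F, the left side is true but the right side is false.

Converse. This fails. Under r = F, t = F, u = T, the left side is false but the right side is true.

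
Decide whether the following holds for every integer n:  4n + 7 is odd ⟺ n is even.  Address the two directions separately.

(→) This fails: take n = 1. Then 4n + 7 = 11, which is odd, yet n = 1 is odd, not even.

(←) Suppose n is even. Since 4 is even, 4n is even for every n, so 4n + 7 has the same parity as 7, which is odd. Hence 4n + 7 is odd.

Only the reverse direction holds.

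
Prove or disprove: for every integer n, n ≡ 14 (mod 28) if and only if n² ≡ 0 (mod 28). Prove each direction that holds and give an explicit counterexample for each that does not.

[⇐] This fails: take n = 0. Then 0² = 0 ≡ 0 (mod 28), yet 0 ≡ 0 (mod 28), not 14.

[⇒] Suppose n ≡ 14 (mod 28). Write n = 28j + 14. Then (28j + 14)² = 784j² + 784j + 196 = 28(28j² + 28j + 7) + 0, so n² ≡ 0 (mod 28).

The forward direction holds; the converse fails.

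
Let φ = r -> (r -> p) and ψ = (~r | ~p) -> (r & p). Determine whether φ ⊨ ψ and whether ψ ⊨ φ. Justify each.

(⇒) This fails. Under p = F, r = F, the left side is true but the right side is false.

(⇐) Assume the antecedent. If p is true, r -> (r -> p) reduces to true regardless of the other variables. If p is false, the antecedent cannot hold. Either way r -> (r -> p) holds.

Only the reverse direction holds.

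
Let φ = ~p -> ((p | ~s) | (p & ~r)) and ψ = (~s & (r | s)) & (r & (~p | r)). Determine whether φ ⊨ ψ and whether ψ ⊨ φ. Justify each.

(⟹) This fails. Under s = F, p = F, r = F, the left side is true but the right side is false.

(⟸) Assume the antecedent. If s is true, the antecedent cannot hold. If s is false, ~p -> ((p | ~s) | (p & ~r)) reduces to true regardless of the other variables. Either way ~p -> ((p | ~s) | (p & ~r)) holds.

Not equivalent: only (⇐) holds.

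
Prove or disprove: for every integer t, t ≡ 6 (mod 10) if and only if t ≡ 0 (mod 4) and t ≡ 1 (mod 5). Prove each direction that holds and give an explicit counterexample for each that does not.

Only the converse holds.

Forward direction. This fails: t = 6 gives 6 ≡ 6 (mod 10) but 6 ≡ 2 (mod 4), so the conjunction on the right does not hold.

Converse. If t ≡ 0 (mod 4) and t ≡ 1 (mod 5), then by the Chinese remainder theorem t ≡ 16 (mod 20). Since 16 ≡ 6 (mod 10) and 10 ∣ 20, we get t ≡ 6 (mod 10).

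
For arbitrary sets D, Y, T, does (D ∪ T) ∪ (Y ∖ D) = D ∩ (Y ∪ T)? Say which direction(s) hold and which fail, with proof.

Only the reverse inclusion holds.

Forward inclusion. This inclusion fails. Take D = {1}, Y = ∅, T = ∅; then 1 ∈ (D ∪ T) ∪ (Y ∖ D) but 1 ∉ D ∩ (Y ∪ T).

Reverse inclusion. Let x ∈ D ∩ (Y ∪ T). Then either x ∈ D ∩ Y and x ∉ T; or x ∈ D ∩ T and x ∉ Y; or x ∈ D ∩ Y ∩ T. In each case x ∈ (D ∪ T) ∪ (Y ∖ D), so D ∩ (Y ∪ T) ⊆ (D ∪ T) ∪ (Y ∖ D).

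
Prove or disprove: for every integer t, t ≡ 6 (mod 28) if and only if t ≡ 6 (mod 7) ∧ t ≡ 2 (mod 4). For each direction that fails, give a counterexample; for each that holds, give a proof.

The biconditional holds.

(⟹) Suppose t ≡ 6 (mod 28); write t = 28j + 6. Since 7 ∣ 28, reducing mod 7 gives t ≡ 6 (mod 7); since 4 ∣ 28, reducing mod 4 gives t ≡ 6 ≡ 2 (mod 4).

(⟸) Conversely, if t ≡ 6 (mod 7) and t ≡ 2 (mod 4), then by the Chinese remainder theorem t ≡ 6 (mod 28). This is exactly t ≡ 6 (mod 28).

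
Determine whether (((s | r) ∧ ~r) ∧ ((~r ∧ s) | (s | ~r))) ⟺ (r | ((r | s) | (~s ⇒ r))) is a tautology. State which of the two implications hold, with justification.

(⇒) Assume the antecedent. If s is true, r | ((r | s) | (~s ⇒ r)) reduces to true regardless of the other variables. If s is false, the antecedent cannot hold. Either way r | ((r | s) | (~s ⇒ r)) holds.

(⇐) This fails. Under s = F, r = T, the left side is false but the right side is true.

The forward direction holds; the converse fails.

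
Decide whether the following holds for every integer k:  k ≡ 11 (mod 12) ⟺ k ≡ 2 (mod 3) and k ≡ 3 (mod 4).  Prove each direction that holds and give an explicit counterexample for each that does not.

Both directions hold; the statement is true.

(←) If k ≡ 2 (mod 3) and k ≡ 3 (mod 4), then by the Chinese remainder theorem k ≡ 11 (mod 12). This is exactly k ≡ 11 (mod 12).

(→) Suppose k ≡ 11 (mod 12); write k = 12j + 11. Since 3 ∣ 12, reducing mod 3 gives k ≡ 11 ≡ 2 (mod 3); since 4 ∣ 12, reducing mod 4 gives k ≡ 11 ≡ 3 (mod 4).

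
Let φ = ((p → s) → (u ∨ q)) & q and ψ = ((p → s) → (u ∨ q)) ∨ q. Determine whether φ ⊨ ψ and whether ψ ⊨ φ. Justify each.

(←) This fails. Under u = T, p = F, s = F, q = F, the left side is false but the right side is true.

(→) Assume the antecedent. If q is true, ((p → s) → (u ∨ q)) ∨ q reduces to true regardless of the other variables. If q is false, the antecedent cannot hold. Either way ((p → s) → (u ∨ q)) ∨ q holds.

The forward direction holds; the converse fails.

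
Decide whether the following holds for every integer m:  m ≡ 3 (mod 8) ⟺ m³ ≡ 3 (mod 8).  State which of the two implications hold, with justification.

Both directions hold; the statement is true.

(⟹) Suppose m ≡ 3 (mod 8). Write m = 8j + 3. Then (8j + 3)³ = 512j³ + 576j² + 216j + 27 = 8(64j³ + 72j² + 27j + 3) + 3, so m³ ≡ 3 (mod 8).

(⟸) For the converse, argue contrapositively. If m ≢ 3 (mod 8), then m is congruent to one of 0, 1, 2, 4, 5, 6, 7 modulo 8, and these give m³ ≡ 0, 1, 0, 0, 5, 0, 7 respectively — never 3.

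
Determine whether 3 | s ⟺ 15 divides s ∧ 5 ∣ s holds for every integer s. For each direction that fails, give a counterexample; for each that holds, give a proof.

(→) This fails: take s = 3. Certainly 3 ∣ 3, but 15 ∤ 3.

(←) Suppose 15 ∣ s and 5 ∣ s. Any common multiple of 15 and 5 is a multiple of their lcm; here lcm(15, 5) = 15·5/gcd(15, 5) = 75/5 = 15, so 15 ∣ s. Since 3 ∣ 15, it follows that 3 ∣ s.

(⇒) fails; (⇐) holds.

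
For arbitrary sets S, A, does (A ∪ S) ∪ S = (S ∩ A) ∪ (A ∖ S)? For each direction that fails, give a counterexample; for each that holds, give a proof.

Only the reverse inclusion holds.

(⊆) This inclusion fails. Take S = {1}, A = ∅; then 1 ∈ (A ∪ S) ∪ S but 1 ∉ (S ∩ A) ∪ (A ∖ S).

(⊇) Let x ∈ (S ∩ A) ∪ (A ∖ S). Then either x ∈ A and x ∉ S; or x ∈ S ∩ A. In each case x ∈ (A ∪ S) ∪ S, so (S ∩ A) ∪ (A ∖ S) ⊆ (A ∪ S) ∪ S.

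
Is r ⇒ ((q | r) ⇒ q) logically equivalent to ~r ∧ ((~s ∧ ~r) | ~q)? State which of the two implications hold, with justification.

The forward direction fails; the converse holds.

Forward direction. This fails. Under q = T, r = T, s = F, the left side is true but the right side is false.

Converse. Assume the antecedent. If q is true, r ⇒ ((q | r) ⇒ q) reduces to true regardless of the other variables. If q is false, the antecedent forces (q = F, r = F, s = F) or (q = F, r = F, s = T), and r ⇒ ((q | r) ⇒ q) holds there. Either way r ⇒ ((q | r) ⇒ q) holds.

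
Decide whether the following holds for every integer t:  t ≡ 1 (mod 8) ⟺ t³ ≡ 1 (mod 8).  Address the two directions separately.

The biconditional holds.

Forward direction. Suppose t ≡ 1 (mod 8). Write t = 8j + 1. Then (8j + 1)³ = 512j³ + 192j² + 24j + 1 = 8(64j³ + 24j² + 3j) + 1, so t³ ≡ 1 (mod 8).

Converse. For the converse, argue contrapositively. If t ≢ 1 (mod 8), then t is congruent to one of 0, 2, 3, 4, 5, 6, 7 modulo 8, and these give t³ ≡ 0, 0, 3, 0, 5, 0, 7 respectively — never 1.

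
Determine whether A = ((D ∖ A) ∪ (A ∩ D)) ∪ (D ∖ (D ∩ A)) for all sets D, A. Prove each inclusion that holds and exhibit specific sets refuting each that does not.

(⊆) fails and (⊇) fails.

Forward inclusion. This inclusion fails. Take D = ∅, A = {1}; then 1 ∈ A but 1 ∉ ((D ∖ A) ∪ (A ∩ D)) ∪ (D ∖ (D ∩ A)).

Reverse inclusion. This inclusion fails. Take D = {1}, A = ∅; then 1 ∈ ((D ∖ A) ∪ (A ∩ D)) ∪ (D ∖ (D ∩ A)) but 1 ∉ A.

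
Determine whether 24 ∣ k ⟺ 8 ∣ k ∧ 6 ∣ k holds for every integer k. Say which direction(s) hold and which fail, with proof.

(⇒) If 24 ∣ k, write k = 24q. Since 24 = 3·8, k = 8·(3q), so 8 ∣ k; and since 24 = 4·6, k = 6·(4q), so 6 ∣ k.

(⇐) Suppose 8 ∣ k and 6 ∣ k. Any common multiple of 8 and 6 is a multiple of their lcm; here lcm(8, 6) = 8·6/gcd(8, 6) = 48/2 = 24, so 24 ∣ k.

Both directions hold.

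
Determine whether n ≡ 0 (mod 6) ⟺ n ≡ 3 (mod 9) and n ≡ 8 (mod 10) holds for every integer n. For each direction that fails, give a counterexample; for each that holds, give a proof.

(←) If n ≡ 3 (mod 9) and n ≡ 8 (mod 10), then by the Chinese remainder theorem n ≡ 48 (mod 90). Since 48 ≡ 0 (mod 6) and 6 ∣ 90, we get n ≡ 0 (mod 6).

(→) This fails: n = 0 gives 0 ≡ 0 (mod 6) but 0 ≡ 0 (mod 9), so the conjunction on the right does not hold.

Not equivalent: only (⇐) holds.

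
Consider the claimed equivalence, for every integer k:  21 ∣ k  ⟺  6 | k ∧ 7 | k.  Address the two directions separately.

Forward direction. This fails: take k = 21. Certainly 21 ∣ 21, but 6 ∤ 21.

Converse. Suppose 6 ∣ k and 7 ∣ k. Any common multiple of 6 and 7 is a multiple of their lcm; here gcd(6, 7) = 1, so lcm(6, 7) = 6·7 = 42, so 42 ∣ k. Since 21 ∣ 42, it follows that 21 ∣ k.

Only the converse holds.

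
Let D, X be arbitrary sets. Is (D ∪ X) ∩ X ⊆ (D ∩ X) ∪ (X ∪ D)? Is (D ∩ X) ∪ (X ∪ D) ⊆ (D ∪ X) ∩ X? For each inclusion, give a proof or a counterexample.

(⊆) holds; (⊇) fails.

Forward inclusion. Let x ∈ (D ∪ X) ∩ X. Then either x ∈ X and x ∉ D; or x ∈ D ∩ X. In each case x ∈ (D ∩ X) ∪ (X ∪ D), so (D ∪ X) ∩ X ⊆ (D ∩ X) ∪ (X ∪ D).

Reverse inclusion. This inclusion fails. Take D = {1}, X = ∅; then 1 ∈ (D ∩ X) ∪ (X ∪ D) but 1 ∉ (D ∪ X) ∩ X.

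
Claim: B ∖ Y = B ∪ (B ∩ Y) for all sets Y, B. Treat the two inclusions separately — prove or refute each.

The sets are not equal: only the forward inclusion holds.

(⟹) Let x ∈ B ∖ Y. Then x ∈ B and x ∉ Y, from which x ∈ B ∪ (B ∩ Y).

(⟸) This inclusion fails. Take Y = {1}, B = {1}; then 1 ∈ B ∪ (B ∩ Y) but 1 ∉ B ∖ Y.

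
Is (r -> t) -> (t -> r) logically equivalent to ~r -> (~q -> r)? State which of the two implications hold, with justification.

(⇒) fails and (⇐) fails.

Forward direction. This fails. Under t = F, q = F, r = F, the left side is true but the right side is false.

Converse. This fails. Under t = T, q = T, r = F, the left side is false but the right side is true.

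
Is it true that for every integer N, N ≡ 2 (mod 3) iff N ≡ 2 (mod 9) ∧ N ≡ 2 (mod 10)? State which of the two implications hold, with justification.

Only the reverse direction holds.

(→) This fails: N = 5 gives 5 ≡ 2 (mod 3) but 5 ≡ 5 (mod 9), so the conjunction on the right does not hold.

(←) Conversely, if N ≡ 2 (mod 9) and N ≡ 2 (mod 10), then by the Chinese remainder theorem N ≡ 2 (mod 90). Since 2 ≡ 2 (mod 3) and 3 ∣ 90, we get N ≡ 2 (mod 3).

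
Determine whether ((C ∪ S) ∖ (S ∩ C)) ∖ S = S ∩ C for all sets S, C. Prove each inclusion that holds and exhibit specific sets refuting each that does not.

(⟹) This inclusion fails. Take S = ∅, C = {1}; then 1 ∈ ((C ∪ S) ∖ (S ∩ C)) ∖ S but 1 ∉ S ∩ C.

(⟸) This inclusion fails. Take S = {1}, C = {1}; then 1 ∈ S ∩ C but 1 ∉ ((C ∪ S) ∖ (S ∩ C)) ∖ S.

Neither inclusion holds.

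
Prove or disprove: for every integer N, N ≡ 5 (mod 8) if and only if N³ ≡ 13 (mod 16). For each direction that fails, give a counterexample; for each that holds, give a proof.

(←) The residues r modulo 16 with r³ ≡ 13 (mod 16) are exactly {5}, and each is ≡ 5 (mod 8).

(→) This fails: take N = 13. Then 13 ≡ 5 (mod 8), but 13³ = 2197 ≡ 5 (mod 16), not 13.

The forward direction fails; the converse holds.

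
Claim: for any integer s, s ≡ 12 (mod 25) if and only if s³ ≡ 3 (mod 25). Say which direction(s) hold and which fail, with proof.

[⇒] Suppose s ≡ 12 (mod 25). Write s = 25j + 12. Then (25j + 12)³ = 15625j³ + 22500j² + 10800j + 1728 = 25(625j³ + 900j² + 432j + 69) + 3, so s³ ≡ 3 (mod 25).

[⇐] Conversely, suppose s³ ≡ 3 (mod 25). The only residue r in {0, …, 24} with r³ ≡ 3 (mod 25) is r = 12, so s ≡ 12 (mod 25).

Both directions hold; the statement is true.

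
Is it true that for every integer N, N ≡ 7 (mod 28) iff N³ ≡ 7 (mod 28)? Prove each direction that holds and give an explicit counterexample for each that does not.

(⟹) Suppose N ≡ 7 (mod 28). Write N = 28j + 7. Then (28j + 7)³ = 21952j³ + 16464j² + 4116j + 343 = 28(784j³ + 588j² + 147j + 12) + 7, so N³ ≡ 7 (mod 28).

(⟸) Conversely, suppose N³ ≡ 7 (mod 28). The only residue r in {0, …, 27} with r³ ≡ 7 (mod 28) is r = 7, so N ≡ 7 (mod 28).

The biconditional holds.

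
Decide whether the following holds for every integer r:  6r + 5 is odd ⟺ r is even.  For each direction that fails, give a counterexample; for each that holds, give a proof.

Only the reverse direction holds.

(⟹) This fails: take r = 1. Then 6r + 5 = 11, which is odd, yet r = 1 is odd, not even.

(⟸) Suppose r is even. Since 6 is even, 6r is even for every r, so 6r + 5 has the same parity as 5, which is odd. Hence 6r + 5 is odd.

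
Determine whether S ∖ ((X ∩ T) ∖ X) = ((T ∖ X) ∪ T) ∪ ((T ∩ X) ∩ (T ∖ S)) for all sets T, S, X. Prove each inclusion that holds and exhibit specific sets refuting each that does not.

(⟹) This inclusion fails. Take T = ∅, S = {1}, X = ∅; then 1 ∈ S ∖ ((X ∩ T) ∖ X) but 1 ∉ ((T ∖ X) ∪ T) ∪ ((T ∩ X) ∩ (T ∖ S)).

(⟸) This inclusion fails. Take T = {1}, S = ∅, X = ∅; then 1 ∈ ((T ∖ X) ∪ T) ∪ ((T ∩ X) ∩ (T ∖ S)) but 1 ∉ S ∖ ((X ∩ T) ∖ X).

(⊆) fails and (⊇) fails.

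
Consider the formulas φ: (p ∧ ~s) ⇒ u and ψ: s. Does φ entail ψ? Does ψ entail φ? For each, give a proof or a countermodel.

The forward direction fails; the converse holds.

[⇒] This fails. Under u = F, p = F, s = F, the left side is true but the right side is false.

[⇐] Assume the antecedent. If u is true, (p ∧ ~s) ⇒ u reduces to true regardless of the other variables. If u is false, the antecedent forces (u = F, p = F, s = T) or (u = F, p = T, s = T), and (p ∧ ~s) ⇒ u holds there. Either way (p ∧ ~s) ⇒ u holds.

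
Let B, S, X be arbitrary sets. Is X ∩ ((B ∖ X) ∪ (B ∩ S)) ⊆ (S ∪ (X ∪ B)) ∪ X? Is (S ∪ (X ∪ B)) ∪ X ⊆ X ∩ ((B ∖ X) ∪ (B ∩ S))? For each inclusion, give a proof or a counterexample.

(⊆) Let x ∈ X ∩ ((B ∖ X) ∪ (B ∩ S)). Then x ∈ B ∩ S ∩ X, from which x ∈ (S ∪ (X ∪ B)) ∪ X.

(⊇) This inclusion fails. Take B = {1}, S = ∅, X = ∅; then 1 ∈ (S ∪ (X ∪ B)) ∪ X but 1 ∉ X ∩ ((B ∖ X) ∪ (B ∩ S)).

Only the forward inclusion holds.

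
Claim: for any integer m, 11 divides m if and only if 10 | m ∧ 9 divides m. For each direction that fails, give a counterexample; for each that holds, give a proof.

(⟹) This fails: take m = 11. Certainly 11 ∣ 11, but 10 ∤ 11.

(⟸) This fails: take m = 90. Both 10 ∣ 90 and 9 ∣ 90, yet 90 is not a multiple of 11 (since 90 = 8·11 + 2), so 11 ∤ 90.

Neither implication holds.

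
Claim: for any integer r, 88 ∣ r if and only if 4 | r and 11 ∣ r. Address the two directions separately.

Forward direction. If 88 ∣ r, write r = 88q. Since 88 = 22·4, r = 4·(22q), so 4 ∣ r; and since 88 = 8·11, r = 11·(8q), so 11 ∣ r.

Converse. This fails: take r = 44. Both 4 ∣ 44 and 11 ∣ 44, yet 44 is not a multiple of 88 (since 44 = 0·88 + 44), so 88 ∤ 44.

Not equivalent: only (⇒) holds.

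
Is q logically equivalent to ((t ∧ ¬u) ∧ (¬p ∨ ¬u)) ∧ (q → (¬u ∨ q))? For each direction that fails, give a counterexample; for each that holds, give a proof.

Forward direction. This fails. Under u = F, q = T, t = F, p = F, the left side is true but the right side is false.

Converse. This fails. Under u = F, q = F, t = T, p = F, the left side is false but the right side is true.

Neither direction holds.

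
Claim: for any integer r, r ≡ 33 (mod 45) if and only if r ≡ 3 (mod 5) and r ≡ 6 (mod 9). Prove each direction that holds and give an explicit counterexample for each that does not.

Both implications hold.

[⇐] If r ≡ 3 (mod 5) and r ≡ 6 (mod 9), then by the Chinese remainder theorem r ≡ 33 (mod 45). This is exactly r ≡ 33 (mod 45).

[⇒] Suppose r ≡ 33 (mod 45); write r = 45j + 33. Since 5 ∣ 45, reducing mod 5 gives r ≡ 33 ≡ 3 (mod 5); since 9 ∣ 45, reducing mod 9 gives r ≡ 33 ≡ 6 (mod 9).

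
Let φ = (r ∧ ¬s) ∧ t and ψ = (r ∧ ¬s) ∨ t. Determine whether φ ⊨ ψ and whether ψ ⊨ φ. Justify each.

Only the forward direction holds.

[⇒] Assume the antecedent. If t is true, (r ∧ ¬s) ∨ t reduces to true regardless of the other variables. If t is false, the antecedent cannot hold. Either way (r ∧ ¬s) ∨ t holds.

[⇐] This fails. Under t = T, s = F, r = F, the left side is false but the right side is true.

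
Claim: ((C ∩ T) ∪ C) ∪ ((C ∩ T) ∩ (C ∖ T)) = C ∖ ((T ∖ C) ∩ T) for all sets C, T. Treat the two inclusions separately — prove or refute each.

Forward inclusion. Let x ∈ ((C ∩ T) ∪ C) ∪ ((C ∩ T) ∩ (C ∖ T)). Then either x ∈ C and x ∉ T; or x ∈ C ∩ T. In each case x ∈ C ∖ ((T ∖ C) ∩ T), so ((C ∩ T) ∪ C) ∪ ((C ∩ T) ∩ (C ∖ T)) ⊆ C ∖ ((T ∖ C) ∩ T).

Reverse inclusion. Let x ∈ C ∖ ((T ∖ C) ∩ T). Then either x ∈ C and x ∉ T; or x ∈ C ∩ T. In each case x ∈ ((C ∩ T) ∪ C) ∪ ((C ∩ T) ∩ (C ∖ T)), so C ∖ ((T ∖ C) ∩ T) ⊆ ((C ∩ T) ∪ C) ∪ ((C ∩ T) ∩ (C ∖ T)).

Both inclusions hold; the sets are equal.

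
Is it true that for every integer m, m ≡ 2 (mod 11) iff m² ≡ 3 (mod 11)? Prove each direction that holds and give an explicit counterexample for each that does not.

(⇒) This fails: take m = 2. Then 2 ≡ 2 (mod 11), but 2² = 4 ≡ 4 (mod 11), not 3.

(⇐) This fails: take m = 5. Then 5² = 25 ≡ 3 (mod 11), yet 5 ≡ 5 (mod 11), not 2.

Neither direction holds.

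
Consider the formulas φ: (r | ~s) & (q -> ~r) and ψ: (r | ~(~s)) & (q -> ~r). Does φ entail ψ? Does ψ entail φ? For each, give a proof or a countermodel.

Neither implication holds.

[⇒] This fails. Under q = F, r = F, s = F, the left side is true but the right side is false.

[⇐] This fails. Under q = F, r = F, s = T, the left side is false but the right side is true.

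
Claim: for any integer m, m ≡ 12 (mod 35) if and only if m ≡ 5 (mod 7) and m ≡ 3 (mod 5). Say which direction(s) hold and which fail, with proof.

(⇒) fails and (⇐) fails.

(→) This fails: m = 12 gives 12 ≡ 12 (mod 35) but 12 ≡ 2 (mod 5), so the conjunction on the right does not hold.

(←) This fails: m = 33 satisfies both congruences on the right (33 ≡ 5 mod 7 and 33 ≡ 3 mod 5) yet 33 ≡ 33 (mod 35), not 12.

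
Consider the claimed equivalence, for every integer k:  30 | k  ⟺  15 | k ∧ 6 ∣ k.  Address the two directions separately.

Forward direction. If 30 ∣ k, write k = 30q. Since 30 = 2·15, k = 15·(2q), so 15 ∣ k; and since 30 = 5·6, k = 6·(5q), so 6 ∣ k.

Converse. Suppose 15 ∣ k and 6 ∣ k. Any common multiple of 15 and 6 is a multiple of their lcm; here lcm(15, 6) = 15·6/gcd(15, 6) = 90/3 = 30, so 30 ∣ k.

Both directions hold.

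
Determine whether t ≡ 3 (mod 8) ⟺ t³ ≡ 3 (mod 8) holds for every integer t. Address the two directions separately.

The biconditional holds.

(⇒) Suppose t ≡ 3 (mod 8). Write t = 8j + 3. Then (8j + 3)³ = 512j³ + 576j² + 216j + 27 = 8(64j³ + 72j² + 27j + 3) + 3, so t³ ≡ 3 (mod 8).

(⇐) Conversely, suppose t³ ≡ 3 (mod 8). The only residue r in {0, …, 7} with r³ ≡ 3 (mod 8) is r = 3, so t ≡ 3 (mod 8).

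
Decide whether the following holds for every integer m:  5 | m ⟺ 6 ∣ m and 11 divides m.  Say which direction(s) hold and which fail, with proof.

(⇒) fails and (⇐) fails.

[⇒] This fails: take m = 5. Certainly 5 ∣ 5, but 6 ∤ 5.

[⇐] This fails: take m = 66. Both 6 ∣ 66 and 11 ∣ 66, yet 66 is not a multiple of 5 (since 66 = 13·5 + 1), so 5 ∤ 66.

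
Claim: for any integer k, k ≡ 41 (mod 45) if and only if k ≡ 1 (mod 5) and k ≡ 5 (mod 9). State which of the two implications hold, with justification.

(→) Suppose k ≡ 41 (mod 45); write k = 45j + 41. Since 5 ∣ 45, reducing mod 5 gives k ≡ 41 ≡ 1 (mod 5); since 9 ∣ 45, reducing mod 9 gives k ≡ 41 ≡ 5 (mod 9).

(←) Conversely, if k ≡ 1 (mod 5) and k ≡ 5 (mod 9), then by the Chinese remainder theorem k ≡ 41 (mod 45). This is exactly k ≡ 41 (mod 45).

Both directions hold; the statement is true.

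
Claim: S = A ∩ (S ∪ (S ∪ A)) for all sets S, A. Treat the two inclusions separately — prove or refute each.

(⊆) fails and (⊇) fails.

(⊆) This inclusion fails. Take S = {1}, A = ∅; then 1 ∈ S but 1 ∉ A ∩ (S ∪ (S ∪ A)).

(⊇) This inclusion fails. Take S = ∅, A = {1}; then 1 ∈ A ∩ (S ∪ (S ∪ A)) but 1 ∉ S.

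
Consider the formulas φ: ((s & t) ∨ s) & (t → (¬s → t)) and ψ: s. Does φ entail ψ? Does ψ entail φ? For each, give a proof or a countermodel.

(→) Assume the antecedent. If t is true, the antecedent forces (t = T, s = T), and s holds there. If t is false, the antecedent forces (t = F, s = T), and s holds there. Either way s holds.

(←) Assume the antecedent. If t is true, the antecedent forces (t = T, s = T), and ((s & t) ∨ s) & (t → (¬s → t)) holds there. If t is false, the antecedent forces (t = F, s = T), and ((s & t) ∨ s) & (t → (¬s → t)) holds there. Either way ((s & t) ∨ s) & (t → (¬s → t)) holds.

Both implications hold.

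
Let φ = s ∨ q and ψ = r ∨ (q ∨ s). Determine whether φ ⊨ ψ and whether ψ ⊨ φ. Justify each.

[⇒] Assume the antecedent. If s is true, r ∨ (q ∨ s) reduces to true regardless of the other variables. If s is false, the antecedent forces (r = F, s = F, q = T) or (r = T, s = F, q = T), and r ∨ (q ∨ s) holds there. Either way r ∨ (q ∨ s) holds.

[⇐] This fails. Under r = T, s = F, q = F, the left side is false but the right side is true.

(⇒) holds; (⇐) fails.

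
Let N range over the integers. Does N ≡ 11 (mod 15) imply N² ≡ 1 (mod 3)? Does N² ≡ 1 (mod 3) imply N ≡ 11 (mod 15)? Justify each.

(→) Suppose N ≡ 11 (mod 15). Then N² ≡ 11² = 121 (mod 15), and since 3 ∣ 15, also N² ≡ 1 (mod 3).

(←) This fails: take N = 1. Then 1² = 1 ≡ 1 (mod 3), yet 1 ≡ 1 (mod 15), not 11.

The forward direction holds; the converse fails.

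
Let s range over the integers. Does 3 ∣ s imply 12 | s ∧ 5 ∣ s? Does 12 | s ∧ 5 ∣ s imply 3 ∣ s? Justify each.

Forward direction. This fails: take s = 3. Certainly 3 ∣ 3, but 12 ∤ 3.

Converse. Suppose 12 ∣ s and 5 ∣ s. Any common multiple of 12 and 5 is a multiple of their lcm; here gcd(12, 5) = 1, so lcm(12, 5) = 12·5 = 60, so 60 ∣ s. Since 3 ∣ 60, it follows that 3 ∣ s.

Not equivalent: only (⇐) holds.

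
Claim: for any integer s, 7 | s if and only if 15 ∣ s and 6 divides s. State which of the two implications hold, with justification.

Neither direction holds.

[⇒] This fails: take s = 7. Certainly 7 ∣ 7, but 15 ∤ 7.

[⇐] This fails: take s = 30. Both 15 ∣ 30 and 6 ∣ 30, yet 30 is not a multiple of 7 (since 30 = 4·7 + 2), so 7 ∤ 30.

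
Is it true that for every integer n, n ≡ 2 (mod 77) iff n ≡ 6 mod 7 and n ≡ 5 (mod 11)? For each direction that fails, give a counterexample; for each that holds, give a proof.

Neither implication holds.

(⟹) This fails: n = 2 gives 2 ≡ 2 (mod 77) but 2 ≡ 2 (mod 7), so the conjunction on the right does not hold.

(⟸) This fails: n = 27 satisfies both congruences on the right (27 ≡ 6 mod 7 and 27 ≡ 5 mod 11) yet 27 ≡ 27 (mod 77), not 2.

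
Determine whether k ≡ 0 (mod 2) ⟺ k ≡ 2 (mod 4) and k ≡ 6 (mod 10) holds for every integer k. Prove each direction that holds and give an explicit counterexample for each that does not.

(⇒) This fails: k = 0 gives 0 ≡ 0 (mod 2) but 0 ≡ 0 (mod 4), so the conjunction on the right does not hold.

(⇐) Conversely, if k ≡ 2 (mod 4) and k ≡ 6 (mod 10), then by the Chinese remainder theorem k ≡ 6 (mod 20). Since 6 ≡ 0 (mod 2) and 2 ∣ 20, we get k ≡ 0 (mod 2).

Only the reverse direction holds.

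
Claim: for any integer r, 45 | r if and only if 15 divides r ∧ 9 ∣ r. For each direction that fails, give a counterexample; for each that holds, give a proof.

Both implications hold.

(⟹) If 45 ∣ r, write r = 45q. Since 45 = 3·15, r = 15·(3q), so 15 ∣ r; and since 45 = 5·9, r = 9·(5q), so 9 ∣ r.

(⟸) Suppose 15 ∣ r and 9 ∣ r. Any common multiple of 15 and 9 is a multiple of their lcm; here lcm(15, 9) = 15·9/gcd(15, 9) = 135/3 = 45, so 45 ∣ r.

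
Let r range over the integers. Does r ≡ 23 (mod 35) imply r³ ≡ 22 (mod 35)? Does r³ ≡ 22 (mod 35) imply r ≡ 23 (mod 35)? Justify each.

Forward direction. Suppose r ≡ 23 (mod 35). Write r = 35j + 23. Then (35j + 23)³ = 42875j³ + 84525j² + 55545j + 12167 = 35(1225j³ + 2415j² + 1587j + 347) + 22, so r³ ≡ 22 (mod 35).

Converse. This fails: take r = 8. Then 8³ = 512 ≡ 22 (mod 35), yet 8 ≡ 8 (mod 35), not 23.

(⇒) holds; (⇐) fails.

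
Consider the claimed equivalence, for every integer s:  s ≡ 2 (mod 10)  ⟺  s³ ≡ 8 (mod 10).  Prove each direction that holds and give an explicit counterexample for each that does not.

Both directions hold; the statement is true.

(⟸) Suppose s³ ≡ 8 (mod 10). The only residue r in {0, …, 9} with r³ ≡ 8 (mod 10) is r = 2, so s ≡ 2 (mod 10).

(⟹) Suppose s ≡ 2 (mod 10). Write s = 10j + 2. Then (10j + 2)³ = 1000j³ + 600j² + 120j + 8 = 10(100j³ + 60j² + 12j) + 8, so s³ ≡ 8 (mod 10).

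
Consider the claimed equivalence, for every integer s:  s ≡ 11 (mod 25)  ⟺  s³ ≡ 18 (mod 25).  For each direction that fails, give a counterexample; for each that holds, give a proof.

(→) This fails: take s = 11. Then 11 ≡ 11 (mod 25), but 11³ = 1331 ≡ 6 (mod 25), not 18.

(←) This fails: take s = 7. Then 7³ = 343 ≡ 18 (mod 25), yet 7 ≡ 7 (mod 25), not 11.

Neither direction holds.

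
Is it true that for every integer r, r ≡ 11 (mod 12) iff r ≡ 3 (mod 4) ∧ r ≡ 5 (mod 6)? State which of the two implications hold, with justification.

(→) Suppose r ≡ 11 (mod 12); write r = 12j + 11. Since 4 ∣ 12, reducing mod 4 gives r ≡ 11 ≡ 3 (mod 4); since 6 ∣ 12, reducing mod 6 gives r ≡ 11 ≡ 5 (mod 6).

(←) Conversely, if r ≡ 3 (mod 4) and r ≡ 5 (mod 6), then by the Chinese remainder theorem r ≡ 11 (mod 12). This is exactly r ≡ 11 (mod 12).

Equivalent; both directions hold.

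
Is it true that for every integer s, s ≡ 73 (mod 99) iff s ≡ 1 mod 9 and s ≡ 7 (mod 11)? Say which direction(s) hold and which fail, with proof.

Both implications hold.

[⇒] Suppose s ≡ 73 (mod 99); write s = 99j + 73. Since 9 ∣ 99, reducing mod 9 gives s ≡ 73 ≡ 1 (mod 9); since 11 ∣ 99, reducing mod 11 gives s ≡ 73 ≡ 7 (mod 11).

[⇐] Conversely, if s ≡ 1 (mod 9) and s ≡ 7 (mod 11), then by the Chinese remainder theorem s ≡ 73 (mod 99). This is exactly s ≡ 73 (mod 99).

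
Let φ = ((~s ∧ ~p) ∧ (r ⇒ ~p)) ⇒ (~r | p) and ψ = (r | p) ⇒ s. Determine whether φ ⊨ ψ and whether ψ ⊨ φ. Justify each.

(→) This fails. Under p = T, r = F, s = F, the left side is true but the right side is false.

(←) Assume the antecedent. If r is true, the antecedent forces (p = F, r = T, s = T) or (p = T, r = T, s = T), and the consequent holds there. If r is false, the consequent reduces to true regardless of the other variables. Either way the consequent holds.

Only the reverse direction holds.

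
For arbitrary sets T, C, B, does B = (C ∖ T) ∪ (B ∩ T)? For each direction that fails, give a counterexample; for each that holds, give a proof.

(⟹) This inclusion fails. Take T = ∅, C = ∅, B = {1}; then 1 ∈ B but 1 ∉ (C ∖ T) ∪ (B ∩ T).

(⟸) This inclusion fails. Take T = ∅, C = {1}, B = ∅; then 1 ∈ (C ∖ T) ∪ (B ∩ T) but 1 ∉ B.

Both inclusions fail.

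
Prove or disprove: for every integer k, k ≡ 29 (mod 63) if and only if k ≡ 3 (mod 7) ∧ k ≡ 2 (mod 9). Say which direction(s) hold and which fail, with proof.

Neither direction holds.

(⇒) This fails: k = 29 gives 29 ≡ 29 (mod 63) but 29 ≡ 1 (mod 7), so the conjunction on the right does not hold.

(⇐) This fails: k = 38 satisfies both congruences on the right (38 ≡ 3 mod 7 and 38 ≡ 2 mod 9) yet 38 ≡ 38 (mod 63), not 29.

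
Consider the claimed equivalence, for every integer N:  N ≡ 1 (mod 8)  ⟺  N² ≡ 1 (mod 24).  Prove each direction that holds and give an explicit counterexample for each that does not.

Both directions fail.

(⇒) This fails: take N = 9. Then 9 ≡ 1 (mod 8), but 9² = 81 ≡ 9 (mod 24), not 1.

(⇐) This fails: take N = 5. Then 5² = 25 ≡ 1 (mod 24), yet 5 ≡ 5 (mod 8), not 1.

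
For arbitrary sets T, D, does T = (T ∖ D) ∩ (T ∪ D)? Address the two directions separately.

The sets are not equal: only the reverse inclusion holds.

Reverse inclusion. Let x ∈ (T ∖ D) ∩ (T ∪ D). Then x ∈ T and x ∉ D, from which x ∈ T.

Forward inclusion. This inclusion fails. Take T = {1}, D = {1}; then 1 ∈ T but 1 ∉ (T ∖ D) ∩ (T ∪ D).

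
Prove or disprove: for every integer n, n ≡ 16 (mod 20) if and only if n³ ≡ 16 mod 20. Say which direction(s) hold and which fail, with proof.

The forward direction holds; the converse fails.

Forward direction. Suppose n ≡ 16 (mod 20). Write n = 20j + 16. Then (20j + 16)³ = 8000j³ + 19200j² + 15360j + 4096 = 20(400j³ + 960j² + 768j + 204) + 16, so n³ ≡ 16 (mod 20).

Converse. This fails: take n = 6. Then 6³ = 216 ≡ 16 (mod 20), yet 6 ≡ 6 (mod 20), not 16.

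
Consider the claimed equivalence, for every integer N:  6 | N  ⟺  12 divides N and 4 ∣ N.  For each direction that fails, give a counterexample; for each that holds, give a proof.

Only the converse holds.

[⇒] This fails: take N = 6. Certainly 6 ∣ 6, but 12 ∤ 6.

[⇐] Suppose 12 ∣ N and 4 ∣ N. Any common multiple of 12 and 4 is a multiple of their lcm; here lcm(12, 4) = 12·4/gcd(12, 4) = 48/4 = 12, so 12 ∣ N. Since 6 ∣ 12, it follows that 6 ∣ N.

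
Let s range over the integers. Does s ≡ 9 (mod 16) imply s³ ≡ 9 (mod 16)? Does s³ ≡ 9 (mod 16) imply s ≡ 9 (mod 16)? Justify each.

(→) Suppose s ≡ 9 (mod 16). Write s = 16j + 9. Then (16j + 9)³ = 4096j³ + 6912j² + 3888j + 729 = 16(256j³ + 432j² + 243j + 45) + 9, so s³ ≡ 9 (mod 16).

(←) Conversely, suppose s³ ≡ 9 (mod 16). The only residue r in {0, …, 15} with r³ ≡ 9 (mod 16) is r = 9, so s ≡ 9 (mod 16).

Equivalent; both directions hold.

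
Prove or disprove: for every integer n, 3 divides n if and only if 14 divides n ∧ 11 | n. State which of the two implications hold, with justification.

Both directions fail.

(→) This fails: take n = 3. Certainly 3 ∣ 3, but 14 ∤ 3.

(←) This fails: take n = 154. Both 14 ∣ 154 and 11 ∣ 154, yet 154 is not a multiple of 3 (since 154 = 51·3 + 1), so 3 ∤ 154.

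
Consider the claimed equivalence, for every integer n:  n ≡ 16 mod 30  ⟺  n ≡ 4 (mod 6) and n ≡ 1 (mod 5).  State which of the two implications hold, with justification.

Forward direction. Suppose n ≡ 16 (mod 30); write n = 30j + 16. Since 6 ∣ 30, reducing mod 6 gives n ≡ 16 ≡ 4 (mod 6); since 5 ∣ 30, reducing mod 5 gives n ≡ 16 ≡ 1 (mod 5).

Converse. If n ≡ 4 (mod 6) and n ≡ 1 (mod 5), then by the Chinese remainder theorem n ≡ 16 (mod 30). This is exactly n ≡ 16 (mod 30).

Both directions hold.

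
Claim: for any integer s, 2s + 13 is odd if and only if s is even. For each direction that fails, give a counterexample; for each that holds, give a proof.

Not equivalent: only (⇐) holds.

(→) This fails: take s = 3. Then 2s + 13 = 19, which is odd, yet s = 3 is odd, not even.

(←) Suppose s is even. Since 2 is even, 2s is even for every s, so 2s + 13 has the same parity as 13, which is odd. Hence 2s + 13 is odd.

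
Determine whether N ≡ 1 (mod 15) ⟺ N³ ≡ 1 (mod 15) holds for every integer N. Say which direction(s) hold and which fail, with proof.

(⇒) Suppose N ≡ 1 (mod 15). Write N = 15j + 1. Then (15j + 1)³ = 3375j³ + 675j² + 45j + 1 = 15(225j³ + 45j² + 3j) + 1, so N³ ≡ 1 (mod 15).

(⇐) Conversely, suppose N³ ≡ 1 (mod 15). The only residue r in {0, …, 14} with r³ ≡ 1 (mod 15) is r = 1, so N ≡ 1 (mod 15).

The biconditional holds.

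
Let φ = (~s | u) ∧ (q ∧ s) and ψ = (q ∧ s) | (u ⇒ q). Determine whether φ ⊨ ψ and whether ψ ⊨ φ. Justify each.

Only the forward implication holds.

Forward direction. Assume the antecedent. If u is true, the antecedent forces (u = T, q = T, s = T), and (q ∧ s) | (u ⇒ q) holds there. If u is false, the antecedent cannot hold. Either way (q ∧ s) | (u ⇒ q) holds.

Converse. This fails. Under u = F, q = F, s = F, the left side is false but the right side is true.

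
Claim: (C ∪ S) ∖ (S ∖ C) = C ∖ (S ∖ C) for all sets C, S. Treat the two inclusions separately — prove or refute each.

(⊆) Let x ∈ (C ∪ S) ∖ (S ∖ C). Then either x ∈ C and x ∉ S; or x ∈ C ∩ S. In each case x ∈ C ∖ (S ∖ C), so (C ∪ S) ∖ (S ∖ C) ⊆ C ∖ (S ∖ C).

(⊇) Let x ∈ C ∖ (S ∖ C). Then either x ∈ C and x ∉ S; or x ∈ C ∩ S. In each case x ∈ (C ∪ S) ∖ (S ∖ C), so C ∖ (S ∖ C) ⊆ (C ∪ S) ∖ (S ∖ C).

Both inclusions hold; the sets are equal.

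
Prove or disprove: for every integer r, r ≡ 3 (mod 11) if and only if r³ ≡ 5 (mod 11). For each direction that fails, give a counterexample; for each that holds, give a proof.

Equivalent; both directions hold.

[⇒] Suppose r ≡ 3 (mod 11). Write r = 11j + 3. Then (11j + 3)³ = 1331j³ + 1089j² + 297j + 27 = 11(121j³ + 99j² + 27j + 2) + 5, so r³ ≡ 5 (mod 11).

[⇐] For the converse, argue contrapositively. If r ≢ 3 (mod 11), then r is congruent to one of 0, 1, 2, 4, 5, 6, 7, 8, 9, 10 modulo 11, and these give r³ ≡ 0, 1, 8, 9, 4, 7, 2, 6, 3, 10 respectively — never 5.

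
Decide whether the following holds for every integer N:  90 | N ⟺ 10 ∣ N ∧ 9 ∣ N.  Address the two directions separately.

Both implications hold.

(⇒) If 90 ∣ N, write N = 90q. Since 90 = 9·10, N = 10·(9q), so 10 ∣ N; and since 90 = 10·9, N = 9·(10q), so 9 ∣ N.

(⇐) Suppose 10 ∣ N and 9 ∣ N. Any common multiple of 10 and 9 is a multiple of their lcm; here gcd(10, 9) = 1, so lcm(10, 9) = 10·9 = 90, so 90 ∣ N.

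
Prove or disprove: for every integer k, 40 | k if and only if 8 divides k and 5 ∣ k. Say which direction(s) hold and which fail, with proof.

Equivalent; both directions hold.

Forward direction. If 40 ∣ k, write k = 40q. Since 40 = 5·8, k = 8·(5q), so 8 ∣ k; and since 40 = 8·5, k = 5·(8q), so 5 ∣ k.

Converse. Suppose 8 ∣ k and 5 ∣ k. Any common multiple of 8 and 5 is a multiple of their lcm; here gcd(8, 5) = 1, so lcm(8, 5) = 8·5 = 40, so 40 ∣ k.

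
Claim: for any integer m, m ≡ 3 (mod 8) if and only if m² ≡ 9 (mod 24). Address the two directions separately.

Forward direction. This fails: take m = 11. Then 11 ≡ 3 (mod 8), but 11² = 121 ≡ 1 (mod 24), not 9.

Converse. This fails: take m = 9. Then 9² = 81 ≡ 9 (mod 24), yet 9 ≡ 1 (mod 8), not 3.

Both directions fail.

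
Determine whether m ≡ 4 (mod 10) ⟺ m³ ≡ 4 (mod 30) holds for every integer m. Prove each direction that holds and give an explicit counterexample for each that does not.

Not equivalent: only (⇐) holds.

(⇒) This fails: take m = 14. Then 14 ≡ 4 (mod 10), but 14³ = 2744 ≡ 14 (mod 30), not 4.

(⇐) Conversely, the residues r modulo 30 with r³ ≡ 4 (mod 30) are exactly {4}, and each is ≡ 4 (mod 10).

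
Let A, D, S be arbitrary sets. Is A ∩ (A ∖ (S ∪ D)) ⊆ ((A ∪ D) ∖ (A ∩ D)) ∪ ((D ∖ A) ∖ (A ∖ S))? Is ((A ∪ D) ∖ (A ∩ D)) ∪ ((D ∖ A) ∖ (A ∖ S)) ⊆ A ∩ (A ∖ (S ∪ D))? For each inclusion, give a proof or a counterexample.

(⊆) holds; (⊇) fails.

(⟹) Let x ∈ A ∩ (A ∖ (S ∪ D)). Then x ∈ A and x ∉ D, S, from which x ∈ ((A ∪ D) ∖ (A ∩ D)) ∪ ((D ∖ A) ∖ (A ∖ S)).

(⟸) This inclusion fails. Take A = ∅, D = {1}, S = ∅; then 1 ∈ ((A ∪ D) ∖ (A ∩ D)) ∪ ((D ∖ A) ∖ (A ∖ S)) but 1 ∉ A ∩ (A ∖ (S ∪ D)).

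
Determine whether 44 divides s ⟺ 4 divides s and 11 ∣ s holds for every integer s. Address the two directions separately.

(→) If 44 ∣ s, write s = 44q. Since 44 = 11·4, s = 4·(11q), so 4 ∣ s; and since 44 = 4·11, s = 11·(4q), so 11 ∣ s.

(←) Suppose 4 ∣ s and 11 ∣ s. Any common multiple of 4 and 11 is a multiple of their lcm; here gcd(4, 11) = 1, so lcm(4, 11) = 4·11 = 44, so 44 ∣ s.

Equivalent; both directions hold.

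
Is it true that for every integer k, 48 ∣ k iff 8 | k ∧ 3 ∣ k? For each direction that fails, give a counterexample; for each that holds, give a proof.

Not equivalent: only (⇒) holds.

(⟹) If 48 ∣ k, write k = 48q. Since 48 = 6·8, k = 8·(6q), so 8 ∣ k; and since 48 = 16·3, k = 3·(16q), so 3 ∣ k.

(⟸) This fails: take k = 24. Both 8 ∣ 24 and 3 ∣ 24, yet 24 is not a multiple of 48 (since 24 = 0·48 + 24), so 48 ∤ 24.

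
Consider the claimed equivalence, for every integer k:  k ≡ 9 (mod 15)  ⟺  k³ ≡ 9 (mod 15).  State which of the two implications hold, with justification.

(⟹) Suppose k ≡ 9 (mod 15). Write k = 15j + 9. Then (15j + 9)³ = 3375j³ + 6075j² + 3645j + 729 = 15(225j³ + 405j² + 243j + 48) + 9, so k³ ≡ 9 (mod 15).

(⟸) Conversely, suppose k³ ≡ 9 (mod 15). The only residue r in {0, …, 14} with r³ ≡ 9 (mod 15) is r = 9, so k ≡ 9 (mod 15).

Both directions hold.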